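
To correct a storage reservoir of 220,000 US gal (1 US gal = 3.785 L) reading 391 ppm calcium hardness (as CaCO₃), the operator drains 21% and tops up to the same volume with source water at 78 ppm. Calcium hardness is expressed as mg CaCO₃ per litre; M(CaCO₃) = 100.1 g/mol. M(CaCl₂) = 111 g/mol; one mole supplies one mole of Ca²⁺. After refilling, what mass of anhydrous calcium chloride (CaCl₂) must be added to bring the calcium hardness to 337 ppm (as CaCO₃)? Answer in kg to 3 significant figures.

10.8 kg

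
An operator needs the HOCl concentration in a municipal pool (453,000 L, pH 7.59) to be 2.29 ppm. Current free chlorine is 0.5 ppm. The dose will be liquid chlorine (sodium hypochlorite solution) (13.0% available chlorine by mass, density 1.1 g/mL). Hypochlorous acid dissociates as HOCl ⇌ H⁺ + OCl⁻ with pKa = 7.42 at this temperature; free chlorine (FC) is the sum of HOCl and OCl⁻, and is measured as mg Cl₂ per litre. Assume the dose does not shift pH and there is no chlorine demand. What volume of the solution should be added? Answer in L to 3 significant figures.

[OCl⁻]/[HOCl] = 10^(pH − pKa) = 10^(7.59 − 7.42) = 1.479; fraction as HOCl = 1/(1 + 1.479) = 0.4034.
Free chlorine required for 2.29 ppm HOCl: 2.29 / 0.4034 = 5.677 ppm.
FC to add: 5.677 − 0.5 = 5.177 mg/L as Cl₂.
Cl₂ equivalent: 5.177 mg/L × 453,000 L = 2345 g.
Product at 13.0% available Cl: 2345 / 0.13 = 18,040 g.
Volume: 18,040 g ÷ 1.1 g/mL = 16,400 mL.

16.4 L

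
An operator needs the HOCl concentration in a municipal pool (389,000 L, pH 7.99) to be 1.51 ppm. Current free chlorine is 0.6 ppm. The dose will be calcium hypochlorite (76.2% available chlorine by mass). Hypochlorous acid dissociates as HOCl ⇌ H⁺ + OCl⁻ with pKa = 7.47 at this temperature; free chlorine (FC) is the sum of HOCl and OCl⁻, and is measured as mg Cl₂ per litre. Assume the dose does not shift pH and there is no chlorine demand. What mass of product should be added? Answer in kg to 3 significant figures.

[OCl⁻]/[HOCl] = 10^(pH − pKa) = 10^(7.99 − 7.47) = 3.311; fraction as HOCl = 1/(1 + 3.311) = 0.2319.
Free chlorine required for 1.51 ppm HOCl: 1.51 / 0.2319 = 6.51 ppm.
FC to add: 6.51 − 0.6 = 5.91 mg/L as Cl₂.
Cl₂ equivalent: 5.91 mg/L × 389,000 L = 2299 g.
Product at 76.2% available Cl: 2299 / 0.762 = 3017 g.

3.02 kg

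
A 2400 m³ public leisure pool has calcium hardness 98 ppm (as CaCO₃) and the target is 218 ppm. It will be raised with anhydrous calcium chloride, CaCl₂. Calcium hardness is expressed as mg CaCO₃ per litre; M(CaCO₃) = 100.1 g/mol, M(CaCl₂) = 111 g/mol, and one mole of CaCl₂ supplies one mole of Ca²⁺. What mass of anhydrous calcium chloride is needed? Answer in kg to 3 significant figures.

Volume: 2400 m³ = 2,400,000 L.
Hardness to add: (218 − 98) = 120 mg/L as CaCO₃ × 2,400,000 L = 288,000 g as CaCO₃.
Moles of Ca²⁺ (1 mol Ca²⁺ ≡ 1 mol CaCO₃): 288,000 / 100.1 g/mol = 2877 mol.
Mass of CaCl₂: 2877 × 111 = 319,400 g.

319 kg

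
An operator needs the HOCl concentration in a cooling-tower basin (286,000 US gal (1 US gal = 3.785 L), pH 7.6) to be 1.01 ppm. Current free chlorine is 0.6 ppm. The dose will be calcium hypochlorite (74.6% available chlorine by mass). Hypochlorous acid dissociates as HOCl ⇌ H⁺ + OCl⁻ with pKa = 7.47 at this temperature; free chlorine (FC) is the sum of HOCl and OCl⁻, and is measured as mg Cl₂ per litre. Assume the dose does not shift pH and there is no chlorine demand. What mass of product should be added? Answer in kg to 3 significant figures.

Volume: 286,000 US gal × 3.785 L/gal = 1,082,510 L.
[OCl⁻]/[HOCl] = 10^(pH − pKa) = 10^(7.6 − 7.47) = 1.349; fraction as HOCl = 1/(1 + 1.349) = 0.4257.
Free chlorine required for 1.01 ppm HOCl: 1.01 / 0.4257 = 2.372 ppm.
FC to add: 2.372 − 0.6 = 1.772 mg/L as Cl₂.
Cl₂ equivalent: 1.772 mg/L × 1,082,510 L = 1919 g.
Product at 74.6% available Cl: 1919 / 0.746 = 2572 g.

2.57 kg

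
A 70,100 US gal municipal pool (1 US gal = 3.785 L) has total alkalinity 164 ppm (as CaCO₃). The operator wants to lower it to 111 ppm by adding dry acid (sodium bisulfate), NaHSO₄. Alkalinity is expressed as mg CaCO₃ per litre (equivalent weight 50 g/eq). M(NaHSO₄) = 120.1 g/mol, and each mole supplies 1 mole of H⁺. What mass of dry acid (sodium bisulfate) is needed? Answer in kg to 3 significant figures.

Volume: 70,100 US gal × 3.785 L/gal = 265,328 L.
Alkalinity to neutralize: (164 − 111) = 53 mg/L as CaCO₃ × 265,328 L = 14,060 g as CaCO₃.
Equivalents of H⁺ required: 14,060 ÷ 50 g/eq = 281.2 eq = 281.2 mol NaHSO₄.
Mass of NaHSO₄: 281.2 × 120.1 = 33,780 g.

33.8 kg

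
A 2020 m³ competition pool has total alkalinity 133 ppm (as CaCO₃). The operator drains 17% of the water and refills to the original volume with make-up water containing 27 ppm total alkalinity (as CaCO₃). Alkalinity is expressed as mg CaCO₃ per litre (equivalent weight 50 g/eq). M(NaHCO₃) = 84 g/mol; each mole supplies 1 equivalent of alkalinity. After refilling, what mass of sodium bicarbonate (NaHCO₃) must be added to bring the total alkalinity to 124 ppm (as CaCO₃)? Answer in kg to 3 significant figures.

Volume: 2020 m³ = 2,020,000 L.
After draining 17% and refilling: 133 × 0.83 + 27 × 0.17 = 114.98 ppm.
Deficit to target: 124 − 114.98 = 9.02 mg/L.
As CaCO₃: 9.02 mg/L × 2,020,000 L = 18,220 g; ÷ 50 g/eq ÷ 1 = 364.4 mol NaHCO₃.
Mass: 364.4 × 84 = 30,610 g.

30.6 kg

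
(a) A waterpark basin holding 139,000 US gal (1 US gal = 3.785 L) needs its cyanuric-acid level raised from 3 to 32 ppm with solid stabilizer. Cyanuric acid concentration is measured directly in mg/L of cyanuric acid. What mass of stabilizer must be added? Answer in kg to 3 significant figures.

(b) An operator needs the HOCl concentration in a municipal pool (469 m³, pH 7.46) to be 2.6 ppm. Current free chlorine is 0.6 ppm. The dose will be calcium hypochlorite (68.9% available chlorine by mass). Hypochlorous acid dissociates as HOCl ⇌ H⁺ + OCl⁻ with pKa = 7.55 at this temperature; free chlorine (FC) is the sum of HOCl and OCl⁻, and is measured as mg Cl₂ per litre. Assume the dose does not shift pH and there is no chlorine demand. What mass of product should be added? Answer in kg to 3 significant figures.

(a) 15.3 kg; (b) 2.80 kg

(a) Volume: 139,000 US gal × 3.785 L/gal = 526,115 L.
(a) CYA to add: (32 − 3) = 29 mg/L × 526,115 L = 15,260 g cyanuric acid.

(b) Volume: 469 m³ = 469,000 L.
(b) [OCl⁻]/[HOCl] = 10^(pH − pKa) = 10^(7.46 − 7.55) = 0.8128; fraction as HOCl = 1/(1 + 0.8128) = 0.5516.
(b) Free chlorine required for 2.6 ppm HOCl: 2.6 / 0.5516 = 4.713 ppm.
(b) FC to add: 4.713 − 0.6 = 4.113 mg/L as Cl₂.
(b) Cl₂ equivalent: 4.113 mg/L × 469,000 L = 1929 g.
(b) Product at 68.9% available Cl: 1929 / 0.689 = 2800 g.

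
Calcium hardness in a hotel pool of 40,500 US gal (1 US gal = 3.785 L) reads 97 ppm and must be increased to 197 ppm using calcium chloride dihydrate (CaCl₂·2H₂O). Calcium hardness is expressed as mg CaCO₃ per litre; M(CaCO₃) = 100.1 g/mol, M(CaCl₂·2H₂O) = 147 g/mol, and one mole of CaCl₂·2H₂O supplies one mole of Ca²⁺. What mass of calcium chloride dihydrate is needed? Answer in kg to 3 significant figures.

22.5 kg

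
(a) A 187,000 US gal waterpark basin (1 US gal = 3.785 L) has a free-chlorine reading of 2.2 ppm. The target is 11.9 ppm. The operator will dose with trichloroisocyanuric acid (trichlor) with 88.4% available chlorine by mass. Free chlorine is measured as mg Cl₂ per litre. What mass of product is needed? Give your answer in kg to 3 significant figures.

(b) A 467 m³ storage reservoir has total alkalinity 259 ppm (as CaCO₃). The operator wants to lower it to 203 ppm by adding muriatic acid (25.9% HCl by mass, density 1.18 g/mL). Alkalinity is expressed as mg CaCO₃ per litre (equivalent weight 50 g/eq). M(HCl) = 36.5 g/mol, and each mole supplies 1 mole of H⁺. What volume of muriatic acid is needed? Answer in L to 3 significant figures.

(a) 7.77 kg; (b) 62.5 L

(a) Volume: 187,000 US gal × 3.785 L/gal = 707,795 L.
(a) Chlorine deficit: 11.9 − 2.2 = 9.7 ppm = 9.7 mg/L as Cl₂.
(a) Cl₂ equivalent needed: 9.7 mg/L × 707,795 L = 6,866,000 mg = 6866 g.
(a) Product at 88.4% available chlorine: 6866 / 0.884 = 7767 g.

(b) Volume: 467 m³ = 467,000 L.
(b) Alkalinity to neutralize: (259 − 203) = 56 mg/L as CaCO₃ × 467,000 L = 26,150 g as CaCO₃.
(b) Equivalents of H⁺ required: 26,150 ÷ 50 g/eq = 523 eq = 523 mol HCl.
(b) Mass of HCl: 523 × 36.5 = 19,090 g.
(b) Mass of 25.9% solution: 19,090 / 0.259 = 73,710 g.
(b) Volume: 73,710 g ÷ 1.18 g/mL = 62,470 mL.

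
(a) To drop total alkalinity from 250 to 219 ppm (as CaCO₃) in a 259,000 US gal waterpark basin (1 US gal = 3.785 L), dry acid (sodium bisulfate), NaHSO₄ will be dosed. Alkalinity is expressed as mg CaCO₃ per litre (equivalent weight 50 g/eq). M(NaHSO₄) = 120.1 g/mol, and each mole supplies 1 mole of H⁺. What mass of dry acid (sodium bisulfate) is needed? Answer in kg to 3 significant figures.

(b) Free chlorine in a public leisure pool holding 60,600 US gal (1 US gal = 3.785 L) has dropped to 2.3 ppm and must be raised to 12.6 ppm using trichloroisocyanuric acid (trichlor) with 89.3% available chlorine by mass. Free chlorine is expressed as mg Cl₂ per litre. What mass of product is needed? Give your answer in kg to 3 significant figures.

(a) 73.0 kg; (b) 2.65 kg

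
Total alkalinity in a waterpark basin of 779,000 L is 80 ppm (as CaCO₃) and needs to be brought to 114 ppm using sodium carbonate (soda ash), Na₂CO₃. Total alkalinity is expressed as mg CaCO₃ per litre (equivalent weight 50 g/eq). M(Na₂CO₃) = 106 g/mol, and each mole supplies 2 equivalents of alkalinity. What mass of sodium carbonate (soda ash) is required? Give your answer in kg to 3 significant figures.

28.1 kg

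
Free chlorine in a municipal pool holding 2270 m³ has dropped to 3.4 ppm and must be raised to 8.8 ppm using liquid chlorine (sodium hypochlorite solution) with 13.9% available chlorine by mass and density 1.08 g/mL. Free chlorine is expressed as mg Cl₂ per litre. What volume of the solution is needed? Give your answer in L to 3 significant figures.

81.7 L

Volume: 2270 m³ = 2,270,000 L.
Chlorine deficit: 8.8 − 3.4 = 5.4 ppm = 5.4 mg/L as Cl₂.
Cl₂ equivalent needed: 5.4 mg/L × 2,270,000 L = 12,260,000 mg = 12,260 g.
Product at 13.9% available chlorine: 12,260 / 0.139 = 88,190 g.
Volume at density 1.08 g/mL: 88,190 g ÷ 1.08 g/mL = 81,650 mL.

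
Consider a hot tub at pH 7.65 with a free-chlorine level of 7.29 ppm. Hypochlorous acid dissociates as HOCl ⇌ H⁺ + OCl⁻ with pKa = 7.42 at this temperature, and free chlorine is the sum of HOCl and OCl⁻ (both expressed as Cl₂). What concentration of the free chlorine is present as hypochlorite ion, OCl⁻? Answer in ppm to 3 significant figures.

4.59 ppm

[OCl⁻]/[HOCl] = 10^(pH − pKa) = 10^(7.65 − 7.42) = 10^0.23 = 1.698.
Fraction as HOCl = 1 / (1 + 1.698) = 0.3706.
OCl⁻ = (1 − 0.3706) × 7.29 ppm = 4.588 ppm.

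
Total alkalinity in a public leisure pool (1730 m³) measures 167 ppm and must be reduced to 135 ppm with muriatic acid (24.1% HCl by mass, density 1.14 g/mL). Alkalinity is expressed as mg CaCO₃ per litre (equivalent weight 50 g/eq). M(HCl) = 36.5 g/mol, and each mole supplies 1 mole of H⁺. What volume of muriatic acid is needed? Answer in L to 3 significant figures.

Volume: 1730 m³ = 1,730,000 L.
Alkalinity to neutralize: (167 − 135) = 32 mg/L as CaCO₃ × 1,730,000 L = 55,360 g as CaCO₃.
Equivalents of H⁺ required: 55,360 ÷ 50 g/eq = 1107 eq = 1107 mol HCl.
Mass of HCl: 1107 × 36.5 = 40,410 g.
Mass of 24.1% solution: 40,410 / 0.241 = 167,700 g.
Volume: 167,700 g ÷ 1.14 g/mL = 147,100 mL.

147 L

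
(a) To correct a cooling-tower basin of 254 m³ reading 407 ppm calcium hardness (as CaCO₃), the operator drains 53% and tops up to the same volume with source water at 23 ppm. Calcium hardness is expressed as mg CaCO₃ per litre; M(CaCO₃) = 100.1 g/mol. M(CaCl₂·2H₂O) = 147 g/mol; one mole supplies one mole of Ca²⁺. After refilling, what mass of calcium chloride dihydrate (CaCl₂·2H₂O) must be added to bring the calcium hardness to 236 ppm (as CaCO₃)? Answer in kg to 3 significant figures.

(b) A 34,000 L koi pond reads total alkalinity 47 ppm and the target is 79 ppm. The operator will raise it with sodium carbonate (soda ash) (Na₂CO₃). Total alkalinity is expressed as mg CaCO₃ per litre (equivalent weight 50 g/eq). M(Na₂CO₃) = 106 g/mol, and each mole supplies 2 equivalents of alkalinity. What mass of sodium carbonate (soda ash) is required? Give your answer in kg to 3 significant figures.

(a) 12.1 kg; (b) 1.15 kg

(a) Volume: 254 m³ = 254,000 L.
(a) After draining 53% and refilling: 407 × 0.47 + 23 × 0.53 = 203.48 ppm.
(a) Deficit to target: 236 − 203.48 = 32.52 mg/L.
(a) As CaCO₃: 32.52 mg/L × 254,000 L = 8260 g; ÷ 100.1 = 82.52 mol Ca²⁺.
(a) Mass: 82.52 × 147 = 12,130 g.

(b) Alkalinity to add: (79 − 47) = 32 mg/L as CaCO₃ × 34,000 L = 1088 g as CaCO₃.
(b) Equivalents: 1088 g ÷ 50 g/eq = 21.76 eq.
(b) Each mole of Na₂CO₃ supplies 2 eq, so 21.76 / 2 = 10.88 mol.
(b) Mass: 10.88 mol × 106 g/mol = 1153 g.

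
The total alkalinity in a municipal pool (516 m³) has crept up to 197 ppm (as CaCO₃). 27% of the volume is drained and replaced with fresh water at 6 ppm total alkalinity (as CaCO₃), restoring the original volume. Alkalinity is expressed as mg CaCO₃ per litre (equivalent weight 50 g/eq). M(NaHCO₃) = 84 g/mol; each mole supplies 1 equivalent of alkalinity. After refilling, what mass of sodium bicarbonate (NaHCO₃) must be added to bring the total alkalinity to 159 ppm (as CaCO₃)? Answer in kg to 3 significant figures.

Volume: 516 m³ = 516,000 L.
After draining 27% and refilling: 197 × 0.73 + 6 × 0.27 = 145.43 ppm.
Deficit to target: 159 − 145.43 = 13.57 mg/L.
As CaCO₃: 13.57 mg/L × 516,000 L = 7002 g; ÷ 50 g/eq ÷ 1 = 140 mol NaHCO₃.
Mass: 140 × 84 = 11,760 g.

11.8 kg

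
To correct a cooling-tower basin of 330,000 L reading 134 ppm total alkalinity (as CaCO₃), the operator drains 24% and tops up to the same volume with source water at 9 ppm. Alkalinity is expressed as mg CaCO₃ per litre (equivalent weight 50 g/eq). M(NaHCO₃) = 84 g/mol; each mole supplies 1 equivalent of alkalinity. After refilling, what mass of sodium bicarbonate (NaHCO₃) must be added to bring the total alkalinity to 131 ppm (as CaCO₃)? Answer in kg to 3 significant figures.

After draining 24% and refilling: 134 × 0.76 + 9 × 0.24 = 104 ppm.
Deficit to target: 131 − 104 = 27 mg/L.
As CaCO₃: 27 mg/L × 330,000 L = 8910 g; ÷ 50 g/eq ÷ 1 = 178.2 mol NaHCO₃.
Mass: 178.2 × 84 = 14,970 g.

15.0 kg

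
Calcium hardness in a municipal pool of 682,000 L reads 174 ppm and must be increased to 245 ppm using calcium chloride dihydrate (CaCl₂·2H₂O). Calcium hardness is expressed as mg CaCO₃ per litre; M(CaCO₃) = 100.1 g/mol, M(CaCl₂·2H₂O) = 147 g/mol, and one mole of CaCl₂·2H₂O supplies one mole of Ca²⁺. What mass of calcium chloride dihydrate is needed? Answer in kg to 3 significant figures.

Hardness to add: (245 − 174) = 71 mg/L as CaCO₃ × 682,000 L = 48,420 g as CaCO₃.
Moles of Ca²⁺ (1 mol Ca²⁺ ≡ 1 mol CaCO₃): 48,420 / 100.1 g/mol = 483.7 mol.
Mass of CaCl₂·2H₂O: 483.7 × 147 = 71,110 g.

71.1 kg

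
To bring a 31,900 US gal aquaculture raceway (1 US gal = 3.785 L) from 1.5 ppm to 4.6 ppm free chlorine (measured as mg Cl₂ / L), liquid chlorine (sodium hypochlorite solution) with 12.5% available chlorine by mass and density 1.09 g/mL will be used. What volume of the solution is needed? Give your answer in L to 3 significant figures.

2.75 L

Volume: 31,900 US gal × 3.785 L/gal = 120,742 L.
Chlorine deficit: 4.6 − 1.5 = 3.1 ppm = 3.1 mg/L as Cl₂.
Cl₂ equivalent needed: 3.1 mg/L × 120,742 L = 374,300 mg = 374.3 g.
Product at 12.5% available chlorine: 374.3 / 0.125 = 2994 g.
Volume at density 1.09 g/mL: 2994 g ÷ 1.09 g/mL = 2747 mL.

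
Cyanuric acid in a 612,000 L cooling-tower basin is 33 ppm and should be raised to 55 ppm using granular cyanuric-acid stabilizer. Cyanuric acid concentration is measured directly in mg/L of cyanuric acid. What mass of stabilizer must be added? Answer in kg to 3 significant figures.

13.5 kg

CYA to add: (55 − 33) = 22 mg/L × 612,000 L = 13,460 g cyanuric acid.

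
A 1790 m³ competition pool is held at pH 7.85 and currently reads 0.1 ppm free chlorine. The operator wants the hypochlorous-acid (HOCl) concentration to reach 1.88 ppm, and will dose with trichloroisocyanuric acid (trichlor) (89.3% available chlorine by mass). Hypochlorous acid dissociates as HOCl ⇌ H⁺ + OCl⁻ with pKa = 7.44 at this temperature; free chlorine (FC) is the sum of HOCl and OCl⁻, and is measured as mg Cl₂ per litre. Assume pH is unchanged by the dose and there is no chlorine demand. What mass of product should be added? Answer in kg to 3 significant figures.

Volume: 1790 m³ = 1,790,000 L.
[OCl⁻]/[HOCl] = 10^(pH − pKa) = 10^(7.85 − 7.44) = 2.57; fraction as HOCl = 1/(1 + 2.57) = 0.2801.
Free chlorine required for 1.88 ppm HOCl: 1.88 / 0.2801 = 6.712 ppm.
FC to add: 6.712 − 0.1 = 6.612 mg/L as Cl₂.
Cl₂ equivalent: 6.612 mg/L × 1,790,000 L = 11,840 g.
Product at 89.3% available Cl: 11,840 / 0.893 = 13,250 g.

13.3 kg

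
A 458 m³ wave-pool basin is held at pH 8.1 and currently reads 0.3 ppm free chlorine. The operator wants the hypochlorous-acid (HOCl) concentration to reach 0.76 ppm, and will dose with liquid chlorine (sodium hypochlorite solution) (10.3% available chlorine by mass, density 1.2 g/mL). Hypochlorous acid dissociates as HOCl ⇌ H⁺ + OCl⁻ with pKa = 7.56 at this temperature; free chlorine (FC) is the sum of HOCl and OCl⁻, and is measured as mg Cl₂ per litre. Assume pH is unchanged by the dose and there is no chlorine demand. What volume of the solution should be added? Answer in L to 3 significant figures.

11.5 L

Volume: 458 m³ = 458,000 L.
[OCl⁻]/[HOCl] = 10^(pH − pKa) = 10^(8.1 − 7.56) = 3.467; fraction as HOCl = 1/(1 + 3.467) = 0.2238.
Free chlorine required for 0.76 ppm HOCl: 0.76 / 0.2238 = 3.395 ppm.
FC to add: 3.395 − 0.3 = 3.095 mg/L as Cl₂.
Cl₂ equivalent: 3.095 mg/L × 458,000 L = 1418 g.
Product at 10.3% available Cl: 1418 / 0.103 = 13,760 g.
Volume: 13,760 g ÷ 1.2 g/mL = 11,470 mL.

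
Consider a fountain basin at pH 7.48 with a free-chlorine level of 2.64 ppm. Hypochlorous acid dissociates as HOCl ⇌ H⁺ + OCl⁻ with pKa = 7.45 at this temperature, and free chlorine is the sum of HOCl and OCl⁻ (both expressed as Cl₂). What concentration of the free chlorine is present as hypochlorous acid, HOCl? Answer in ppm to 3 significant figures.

1.27 ppm

[OCl⁻]/[HOCl] = 10^(pH − pKa) = 10^(7.48 − 7.45) = 10^0.03 = 1.072.
Fraction as HOCl = 1 / (1 + 1.072) = 0.4827.
HOCl = 0.4827 × 2.64 ppm = 1.274 ppm.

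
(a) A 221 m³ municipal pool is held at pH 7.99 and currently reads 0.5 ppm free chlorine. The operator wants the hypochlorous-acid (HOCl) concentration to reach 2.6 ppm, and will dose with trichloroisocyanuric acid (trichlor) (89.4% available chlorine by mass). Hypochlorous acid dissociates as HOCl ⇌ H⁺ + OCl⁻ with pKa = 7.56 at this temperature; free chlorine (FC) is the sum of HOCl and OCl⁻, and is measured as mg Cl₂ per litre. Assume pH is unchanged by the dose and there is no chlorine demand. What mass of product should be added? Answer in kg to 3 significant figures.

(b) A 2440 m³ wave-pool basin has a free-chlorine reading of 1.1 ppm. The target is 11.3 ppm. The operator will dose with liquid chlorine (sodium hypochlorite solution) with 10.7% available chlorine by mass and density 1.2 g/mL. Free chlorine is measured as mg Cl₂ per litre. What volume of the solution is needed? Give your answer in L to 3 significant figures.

(a) 2.25 kg; (b) 194 L

(a) Volume: 221 m³ = 221,000 L.
(a) [OCl⁻]/[HOCl] = 10^(pH − pKa) = 10^(7.99 − 7.56) = 2.692; fraction as HOCl = 1/(1 + 2.692) = 0.2709.
(a) Free chlorine required for 2.6 ppm HOCl: 2.6 / 0.2709 = 9.598 ppm.
(a) FC to add: 9.598 − 0.5 = 9.098 mg/L as Cl₂.
(a) Cl₂ equivalent: 9.098 mg/L × 221,000 L = 2011 g.
(a) Product at 89.4% available Cl: 2011 / 0.894 = 2249 g.

(b) Volume: 2440 m³ = 2,440,000 L.
(b) Chlorine deficit: 11.3 − 1.1 = 10.2 ppm = 10.2 mg/L as Cl₂.
(b) Cl₂ equivalent needed: 10.2 mg/L × 2,440,000 L = 24,890,000 mg = 24,890 g.
(b) Product at 10.7% available chlorine: 24,890 / 0.107 = 232,600 g.
(b) Volume at density 1.2 g/mL: 232,600 g ÷ 1.2 g/mL = 193,800 mL.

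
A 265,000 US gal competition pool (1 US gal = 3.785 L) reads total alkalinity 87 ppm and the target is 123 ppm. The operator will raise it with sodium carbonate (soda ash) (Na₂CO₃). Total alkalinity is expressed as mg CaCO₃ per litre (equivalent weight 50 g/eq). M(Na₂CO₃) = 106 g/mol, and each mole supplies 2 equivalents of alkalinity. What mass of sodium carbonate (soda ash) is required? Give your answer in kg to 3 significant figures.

Volume: 265,000 US gal × 3.785 L/gal = 1,003,025 L.
Alkalinity to add: (123 − 87) = 36 mg/L as CaCO₃ × 1,003,025 L = 36,110 g as CaCO₃.
Equivalents: 36,110 g ÷ 50 g/eq = 722.2 eq.
Each mole of Na₂CO₃ supplies 2 eq, so 722.2 / 2 = 361.1 mol.
Mass: 361.1 mol × 106 g/mol = 38,280 g.

38.3 kg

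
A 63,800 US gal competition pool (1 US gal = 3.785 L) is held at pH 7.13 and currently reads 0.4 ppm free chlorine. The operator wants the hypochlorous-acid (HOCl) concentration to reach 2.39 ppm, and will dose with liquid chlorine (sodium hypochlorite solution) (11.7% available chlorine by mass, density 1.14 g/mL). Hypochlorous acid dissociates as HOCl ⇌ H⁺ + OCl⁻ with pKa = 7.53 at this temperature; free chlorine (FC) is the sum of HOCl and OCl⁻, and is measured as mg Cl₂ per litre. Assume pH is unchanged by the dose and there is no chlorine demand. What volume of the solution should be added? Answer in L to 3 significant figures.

Volume: 63,800 US gal × 3.785 L/gal = 241,483 L.
[OCl⁻]/[HOCl] = 10^(pH − pKa) = 10^(7.13 − 7.53) = 0.3981; fraction as HOCl = 1/(1 + 0.3981) = 0.7153.
Free chlorine required for 2.39 ppm HOCl: 2.39 / 0.7153 = 3.341 ppm.
FC to add: 3.341 − 0.4 = 2.941 mg/L as Cl₂.
Cl₂ equivalent: 2.941 mg/L × 241,483 L = 710.3 g.
Product at 11.7% available Cl: 710.3 / 0.117 = 6071 g.
Volume: 6071 g ÷ 1.14 g/mL = 5326 mL.

5.33 L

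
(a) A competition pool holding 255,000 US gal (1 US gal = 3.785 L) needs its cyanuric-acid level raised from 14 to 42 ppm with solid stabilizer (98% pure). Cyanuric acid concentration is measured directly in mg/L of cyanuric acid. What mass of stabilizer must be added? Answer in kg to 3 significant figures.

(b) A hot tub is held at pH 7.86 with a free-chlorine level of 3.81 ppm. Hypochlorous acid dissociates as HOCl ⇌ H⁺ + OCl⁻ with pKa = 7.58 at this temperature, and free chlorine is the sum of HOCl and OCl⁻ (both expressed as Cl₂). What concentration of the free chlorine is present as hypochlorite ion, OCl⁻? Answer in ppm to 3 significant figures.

(a) Volume: 255,000 US gal × 3.785 L/gal = 965,175 L.
(a) CYA to add: (42 − 14) = 28 mg/L × 965,175 L = 27,020 g cyanuric acid.
(a) At 98% purity: 27,020 / 0.98 = 27,580 g product.

(b) [OCl⁻]/[HOCl] = 10^(pH − pKa) = 10^(7.86 − 7.58) = 10^0.28 = 1.905.
(b) Fraction as HOCl = 1 / (1 + 1.905) = 0.3442.
(b) OCl⁻ = (1 − 0.3442) × 3.81 ppm = 2.499 ppm.

(a) 27.6 kg; (b) 2.50 ppm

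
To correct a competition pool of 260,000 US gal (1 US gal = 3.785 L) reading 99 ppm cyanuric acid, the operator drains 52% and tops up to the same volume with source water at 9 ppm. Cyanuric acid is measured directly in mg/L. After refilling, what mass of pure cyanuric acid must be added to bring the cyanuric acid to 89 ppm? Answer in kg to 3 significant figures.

Volume: 260,000 US gal × 3.785 L/gal = 984,100 L.
After draining 52% and refilling: 99 × 0.48 + 9 × 0.52 = 52.2 ppm.
Deficit to target: 89 − 52.2 = 36.8 mg/L.
Mass: 36.8 mg/L × 984,100 L = 36,210 g cyanuric acid.

36.2 kg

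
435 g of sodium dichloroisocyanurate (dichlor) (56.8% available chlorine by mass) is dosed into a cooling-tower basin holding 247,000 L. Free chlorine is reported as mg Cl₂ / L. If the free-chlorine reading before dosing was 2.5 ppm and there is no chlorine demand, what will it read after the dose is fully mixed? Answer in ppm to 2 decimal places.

3.50 ppm

Available chlorine delivered: 435 g × 0.568 = 247.1 g as Cl₂.
Concentration rise: 247.1 g / 247,000 L = 1 mg/L = 1.00 ppm.
Final FC: 2.5 + 1.00 = 3.50 ppm.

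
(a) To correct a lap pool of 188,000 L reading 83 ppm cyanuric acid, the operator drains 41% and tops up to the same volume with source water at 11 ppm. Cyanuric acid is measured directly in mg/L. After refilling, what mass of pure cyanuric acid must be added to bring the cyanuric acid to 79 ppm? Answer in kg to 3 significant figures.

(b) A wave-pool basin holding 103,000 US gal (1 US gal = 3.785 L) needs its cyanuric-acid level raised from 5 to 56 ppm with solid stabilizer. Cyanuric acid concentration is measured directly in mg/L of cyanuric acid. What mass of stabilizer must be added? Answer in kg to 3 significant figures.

(a) 4.80 kg; (b) 19.9 kg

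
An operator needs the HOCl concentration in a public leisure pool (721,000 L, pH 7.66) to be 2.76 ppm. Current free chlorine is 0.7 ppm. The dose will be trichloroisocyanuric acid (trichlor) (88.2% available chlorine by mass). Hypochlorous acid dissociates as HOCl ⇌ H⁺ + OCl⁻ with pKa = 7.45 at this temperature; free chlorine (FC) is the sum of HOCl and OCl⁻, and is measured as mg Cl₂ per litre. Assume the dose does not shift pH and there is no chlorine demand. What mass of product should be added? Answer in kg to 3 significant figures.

5.34 kg

[OCl⁻]/[HOCl] = 10^(pH − pKa) = 10^(7.66 − 7.45) = 1.622; fraction as HOCl = 1/(1 + 1.622) = 0.3814.
Free chlorine required for 2.76 ppm HOCl: 2.76 / 0.3814 = 7.236 ppm.
FC to add: 7.236 − 0.7 = 6.536 mg/L as Cl₂.
Cl₂ equivalent: 6.536 mg/L × 721,000 L = 4713 g.
Product at 88.2% available Cl: 4713 / 0.882 = 5343 g.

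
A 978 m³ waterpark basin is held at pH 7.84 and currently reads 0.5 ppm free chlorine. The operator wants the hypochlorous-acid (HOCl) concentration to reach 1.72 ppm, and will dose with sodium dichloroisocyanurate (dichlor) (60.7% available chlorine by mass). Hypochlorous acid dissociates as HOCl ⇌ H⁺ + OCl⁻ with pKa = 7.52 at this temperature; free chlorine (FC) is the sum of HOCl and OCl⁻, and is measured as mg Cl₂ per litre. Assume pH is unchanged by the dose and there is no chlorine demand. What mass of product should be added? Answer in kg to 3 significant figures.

7.76 kg

Volume: 978 m³ = 978,000 L.
[OCl⁻]/[HOCl] = 10^(pH − pKa) = 10^(7.84 − 7.52) = 2.089; fraction as HOCl = 1/(1 + 2.089) = 0.3237.
Free chlorine required for 1.72 ppm HOCl: 1.72 / 0.3237 = 5.314 ppm.
FC to add: 5.314 − 0.5 = 4.814 mg/L as Cl₂.
Cl₂ equivalent: 4.814 mg/L × 978,000 L = 4708 g.
Product at 60.7% available Cl: 4708 / 0.607 = 7756 g.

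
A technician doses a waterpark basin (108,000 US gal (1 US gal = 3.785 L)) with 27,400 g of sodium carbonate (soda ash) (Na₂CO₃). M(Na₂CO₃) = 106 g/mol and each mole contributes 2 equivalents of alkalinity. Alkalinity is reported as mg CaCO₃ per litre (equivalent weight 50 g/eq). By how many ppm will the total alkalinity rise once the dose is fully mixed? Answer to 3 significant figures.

Volume: 108,000 US gal × 3.785 L/gal = 408,780 L.
Moles of Na₂CO₃: 27,400 g ÷ 106 g/mol = 258.5 mol → 517 eq of alkalinity.
As CaCO₃: 517 eq × 50 g/eq = 25,850 g.
Rise: 25,850 g / 408,780 L × 1000 = 63.23 mg/L.

63.2 ppm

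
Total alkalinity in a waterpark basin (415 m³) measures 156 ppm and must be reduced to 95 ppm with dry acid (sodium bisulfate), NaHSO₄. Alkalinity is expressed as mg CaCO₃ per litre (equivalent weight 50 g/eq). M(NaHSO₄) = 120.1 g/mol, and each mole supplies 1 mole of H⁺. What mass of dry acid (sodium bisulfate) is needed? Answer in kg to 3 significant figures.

60.8 kg

Volume: 415 m³ = 415,000 L.
Alkalinity to neutralize: (156 − 95) = 61 mg/L as CaCO₃ × 415,000 L = 25,320 g as CaCO₃.
Equivalents of H⁺ required: 25,320 ÷ 50 g/eq = 506.3 eq = 506.3 mol NaHSO₄.
Mass of NaHSO₄: 506.3 × 120.1 = 60,810 g.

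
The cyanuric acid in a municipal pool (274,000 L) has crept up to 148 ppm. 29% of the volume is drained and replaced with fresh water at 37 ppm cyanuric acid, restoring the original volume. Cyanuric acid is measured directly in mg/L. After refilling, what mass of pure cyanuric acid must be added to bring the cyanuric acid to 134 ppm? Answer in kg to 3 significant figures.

After draining 29% and refilling: 148 × 0.71 + 37 × 0.29 = 115.81 ppm.
Deficit to target: 134 − 115.81 = 18.19 mg/L.
Mass: 18.19 mg/L × 274,000 L = 4984 g cyanuric acid.

4.98 kg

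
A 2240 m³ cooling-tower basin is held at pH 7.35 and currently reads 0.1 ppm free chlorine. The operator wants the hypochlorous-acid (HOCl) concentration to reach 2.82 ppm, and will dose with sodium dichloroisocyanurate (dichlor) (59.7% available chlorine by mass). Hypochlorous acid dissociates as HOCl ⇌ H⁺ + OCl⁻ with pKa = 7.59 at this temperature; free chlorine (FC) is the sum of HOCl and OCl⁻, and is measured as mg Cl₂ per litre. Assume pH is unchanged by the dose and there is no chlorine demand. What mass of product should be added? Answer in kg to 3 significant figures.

Volume: 2240 m³ = 2,240,000 L.
[OCl⁻]/[HOCl] = 10^(pH − pKa) = 10^(7.35 − 7.59) = 0.5754; fraction as HOCl = 1/(1 + 0.5754) = 0.6347.
Free chlorine required for 2.82 ppm HOCl: 2.82 / 0.6347 = 4.443 ppm.
FC to add: 4.443 − 0.1 = 4.343 mg/L as Cl₂.
Cl₂ equivalent: 4.343 mg/L × 2,240,000 L = 9728 g.
Product at 59.7% available Cl: 9728 / 0.597 = 16,290 g.

16.3 kg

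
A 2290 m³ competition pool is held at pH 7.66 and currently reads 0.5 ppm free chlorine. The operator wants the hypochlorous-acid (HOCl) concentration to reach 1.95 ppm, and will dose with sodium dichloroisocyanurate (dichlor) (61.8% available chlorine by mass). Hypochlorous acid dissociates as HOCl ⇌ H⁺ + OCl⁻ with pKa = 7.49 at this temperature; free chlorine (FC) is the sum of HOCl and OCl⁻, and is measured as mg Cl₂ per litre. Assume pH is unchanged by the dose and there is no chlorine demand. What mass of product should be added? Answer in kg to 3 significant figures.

16.1 kg

Volume: 2290 m³ = 2,290,000 L.
[OCl⁻]/[HOCl] = 10^(pH − pKa) = 10^(7.66 − 7.49) = 1.479; fraction as HOCl = 1/(1 + 1.479) = 0.4034.
Free chlorine required for 1.95 ppm HOCl: 1.95 / 0.4034 = 4.834 ppm.
FC to add: 4.834 − 0.5 = 4.334 mg/L as Cl₂.
Cl₂ equivalent: 4.334 mg/L × 2,290,000 L = 9925 g.
Product at 61.8% available Cl: 9925 / 0.618 = 16,060 g.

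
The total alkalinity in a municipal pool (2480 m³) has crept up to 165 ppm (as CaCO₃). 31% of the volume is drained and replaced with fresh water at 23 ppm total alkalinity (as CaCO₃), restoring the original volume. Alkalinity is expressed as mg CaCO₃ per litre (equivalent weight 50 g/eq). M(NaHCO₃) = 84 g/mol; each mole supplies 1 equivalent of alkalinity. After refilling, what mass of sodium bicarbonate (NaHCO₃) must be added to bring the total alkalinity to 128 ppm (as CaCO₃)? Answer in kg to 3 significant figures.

29.2 kg

Volume: 2480 m³ = 2,480,000 L.
After draining 31% and refilling: 165 × 0.69 + 23 × 0.31 = 120.98 ppm.
Deficit to target: 128 − 120.98 = 7.02 mg/L.
As CaCO₃: 7.02 mg/L × 2,480,000 L = 17,410 g; ÷ 50 g/eq ÷ 1 = 348.2 mol NaHCO₃.
Mass: 348.2 × 84 = 29,250 g.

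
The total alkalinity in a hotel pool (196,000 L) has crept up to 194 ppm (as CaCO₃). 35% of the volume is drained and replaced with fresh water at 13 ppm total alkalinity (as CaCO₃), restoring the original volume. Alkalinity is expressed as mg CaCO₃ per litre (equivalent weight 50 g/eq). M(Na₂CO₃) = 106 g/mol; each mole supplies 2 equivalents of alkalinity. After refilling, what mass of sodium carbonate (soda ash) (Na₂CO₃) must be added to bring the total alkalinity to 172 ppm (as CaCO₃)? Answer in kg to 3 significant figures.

After draining 35% and refilling: 194 × 0.65 + 13 × 0.35 = 130.65 ppm.
Deficit to target: 172 − 130.65 = 41.35 mg/L.
As CaCO₃: 41.35 mg/L × 196,000 L = 8105 g; ÷ 50 g/eq ÷ 2 = 81.05 mol Na₂CO₃.
Mass: 81.05 × 106 = 8591 g.

8.59 kg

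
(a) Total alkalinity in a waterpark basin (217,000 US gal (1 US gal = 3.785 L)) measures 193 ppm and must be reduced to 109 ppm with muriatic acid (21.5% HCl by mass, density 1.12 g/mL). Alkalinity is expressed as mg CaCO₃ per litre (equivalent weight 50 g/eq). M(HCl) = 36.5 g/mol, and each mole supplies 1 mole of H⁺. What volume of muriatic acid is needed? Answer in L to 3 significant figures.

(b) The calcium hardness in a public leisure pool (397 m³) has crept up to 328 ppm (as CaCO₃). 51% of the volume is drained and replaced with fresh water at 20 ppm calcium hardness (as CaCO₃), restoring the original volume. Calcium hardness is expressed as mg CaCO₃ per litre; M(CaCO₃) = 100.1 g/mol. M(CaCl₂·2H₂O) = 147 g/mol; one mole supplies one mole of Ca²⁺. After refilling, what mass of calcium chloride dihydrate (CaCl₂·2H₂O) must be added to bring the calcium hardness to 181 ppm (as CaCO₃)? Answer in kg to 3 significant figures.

(a) Volume: 217,000 US gal × 3.785 L/gal = 821,345 L.
(a) Alkalinity to neutralize: (193 − 109) = 84 mg/L as CaCO₃ × 821,345 L = 68,990 g as CaCO₃.
(a) Equivalents of H⁺ required: 68,990 ÷ 50 g/eq = 1380 eq = 1380 mol HCl.
(a) Mass of HCl: 1380 × 36.5 = 50,360 g.
(a) Mass of 21.5% solution: 50,360 / 0.215 = 234,300 g.
(a) Volume: 234,300 g ÷ 1.12 g/mL = 209,200 mL.

(b) Volume: 397 m³ = 397,000 L.
(b) After draining 51% and refilling: 328 × 0.49 + 20 × 0.51 = 170.92 ppm.
(b) Deficit to target: 181 − 170.92 = 10.08 mg/L.
(b) As CaCO₃: 10.08 mg/L × 397,000 L = 4002 g; ÷ 100.1 = 39.98 mol Ca²⁺.
(b) Mass: 39.98 × 147 = 5877 g.

(a) 209 L; (b) 5.88 kg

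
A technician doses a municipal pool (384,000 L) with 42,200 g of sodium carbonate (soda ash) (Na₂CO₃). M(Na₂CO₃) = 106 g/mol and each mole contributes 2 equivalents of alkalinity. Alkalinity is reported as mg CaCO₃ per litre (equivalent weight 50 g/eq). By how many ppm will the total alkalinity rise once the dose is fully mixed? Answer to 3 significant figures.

104 ppm

Moles of Na₂CO₃: 42,200 g ÷ 106 g/mol = 398.1 mol → 796.2 eq of alkalinity.
As CaCO₃: 796.2 eq × 50 g/eq = 39,810 g.
Rise: 39,810 g / 384,000 L × 1000 = 103.7 mg/L.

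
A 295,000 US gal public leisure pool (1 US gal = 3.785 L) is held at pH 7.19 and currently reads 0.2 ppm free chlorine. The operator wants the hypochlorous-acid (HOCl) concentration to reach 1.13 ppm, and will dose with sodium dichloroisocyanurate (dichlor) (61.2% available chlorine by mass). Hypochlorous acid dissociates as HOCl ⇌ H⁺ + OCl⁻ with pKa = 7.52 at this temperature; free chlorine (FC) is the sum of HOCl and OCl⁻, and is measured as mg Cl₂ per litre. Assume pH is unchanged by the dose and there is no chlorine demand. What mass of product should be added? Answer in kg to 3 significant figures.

2.66 kg

Volume: 295,000 US gal × 3.785 L/gal = 1,116,575 L.
[OCl⁻]/[HOCl] = 10^(pH − pKa) = 10^(7.19 − 7.52) = 0.4677; fraction as HOCl = 1/(1 + 0.4677) = 0.6813.
Free chlorine required for 1.13 ppm HOCl: 1.13 / 0.6813 = 1.659 ppm.
FC to add: 1.659 − 0.2 = 1.459 mg/L as Cl₂.
Cl₂ equivalent: 1.459 mg/L × 1,116,575 L = 1629 g.
Product at 61.2% available Cl: 1629 / 0.612 = 2661 g.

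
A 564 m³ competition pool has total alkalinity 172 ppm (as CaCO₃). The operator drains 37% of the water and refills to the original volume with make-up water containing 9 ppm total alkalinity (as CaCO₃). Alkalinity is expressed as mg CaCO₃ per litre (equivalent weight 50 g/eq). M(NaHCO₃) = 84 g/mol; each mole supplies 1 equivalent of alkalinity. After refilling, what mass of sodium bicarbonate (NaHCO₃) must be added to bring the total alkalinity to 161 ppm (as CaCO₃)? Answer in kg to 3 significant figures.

46.7 kg

Volume: 564 m³ = 564,000 L.
After draining 37% and refilling: 172 × 0.63 + 9 × 0.37 = 111.69 ppm.
Deficit to target: 161 − 111.69 = 49.31 mg/L.
As CaCO₃: 49.31 mg/L × 564,000 L = 27,810 g; ÷ 50 g/eq ÷ 1 = 556.2 mol NaHCO₃.
Mass: 556.2 × 84 = 46,720 g.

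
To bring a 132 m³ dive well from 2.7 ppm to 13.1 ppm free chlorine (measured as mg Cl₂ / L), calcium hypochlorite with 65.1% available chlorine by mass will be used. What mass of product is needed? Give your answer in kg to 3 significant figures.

2.11 kg

Volume: 132 m³ = 132,000 L.
Chlorine deficit: 13.1 − 2.7 = 10.4 ppm = 10.4 mg/L as Cl₂.
Cl₂ equivalent needed: 10.4 mg/L × 132,000 L = 1,373,000 mg = 1373 g.
Product at 65.1% available chlorine: 1373 / 0.651 = 2109 g.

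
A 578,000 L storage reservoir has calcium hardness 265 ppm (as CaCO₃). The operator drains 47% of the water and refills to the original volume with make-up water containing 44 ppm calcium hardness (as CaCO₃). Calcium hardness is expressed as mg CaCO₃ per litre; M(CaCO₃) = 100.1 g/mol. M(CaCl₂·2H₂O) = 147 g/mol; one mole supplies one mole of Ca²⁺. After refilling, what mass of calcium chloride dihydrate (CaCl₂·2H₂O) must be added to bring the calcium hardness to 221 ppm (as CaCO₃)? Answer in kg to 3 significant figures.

50.8 kg

After draining 47% and refilling: 265 × 0.53 + 44 × 0.47 = 161.13 ppm.
Deficit to target: 221 − 161.13 = 59.87 mg/L.
As CaCO₃: 59.87 mg/L × 578,000 L = 34,600 g; ÷ 100.1 = 345.7 mol Ca²⁺.
Mass: 345.7 × 147 = 50,820 g.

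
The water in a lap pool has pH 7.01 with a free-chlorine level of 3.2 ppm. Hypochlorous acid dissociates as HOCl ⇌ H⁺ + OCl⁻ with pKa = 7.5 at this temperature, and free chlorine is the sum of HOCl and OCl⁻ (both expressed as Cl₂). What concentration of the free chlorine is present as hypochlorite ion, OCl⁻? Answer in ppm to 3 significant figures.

0.782 ppm

[OCl⁻]/[HOCl] = 10^(pH − pKa) = 10^(7.01 − 7.5) = 10^-0.49 = 0.3236.
Fraction as HOCl = 1 / (1 + 0.3236) = 0.7555.
OCl⁻ = (1 − 0.7555) × 3.2 ppm = 0.7823 ppm.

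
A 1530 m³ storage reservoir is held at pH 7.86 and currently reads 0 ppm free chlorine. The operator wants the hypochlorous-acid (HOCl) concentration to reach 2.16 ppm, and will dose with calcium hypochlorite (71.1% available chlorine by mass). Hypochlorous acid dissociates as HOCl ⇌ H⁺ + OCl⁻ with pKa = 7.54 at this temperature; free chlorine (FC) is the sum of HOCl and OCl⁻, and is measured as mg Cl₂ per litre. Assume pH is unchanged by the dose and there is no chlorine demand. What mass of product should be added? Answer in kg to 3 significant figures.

Volume: 1530 m³ = 1,530,000 L.
[OCl⁻]/[HOCl] = 10^(pH − pKa) = 10^(7.86 − 7.54) = 2.089; fraction as HOCl = 1/(1 + 2.089) = 0.3237.
Free chlorine required for 2.16 ppm HOCl: 2.16 / 0.3237 = 6.673 ppm.
FC to add: 6.673 − 0 = 6.673 mg/L as Cl₂.
Cl₂ equivalent: 6.673 mg/L × 1,530,000 L = 10,210 g.
Product at 71.1% available Cl: 10,210 / 0.711 = 14,360 g.

14.4 kg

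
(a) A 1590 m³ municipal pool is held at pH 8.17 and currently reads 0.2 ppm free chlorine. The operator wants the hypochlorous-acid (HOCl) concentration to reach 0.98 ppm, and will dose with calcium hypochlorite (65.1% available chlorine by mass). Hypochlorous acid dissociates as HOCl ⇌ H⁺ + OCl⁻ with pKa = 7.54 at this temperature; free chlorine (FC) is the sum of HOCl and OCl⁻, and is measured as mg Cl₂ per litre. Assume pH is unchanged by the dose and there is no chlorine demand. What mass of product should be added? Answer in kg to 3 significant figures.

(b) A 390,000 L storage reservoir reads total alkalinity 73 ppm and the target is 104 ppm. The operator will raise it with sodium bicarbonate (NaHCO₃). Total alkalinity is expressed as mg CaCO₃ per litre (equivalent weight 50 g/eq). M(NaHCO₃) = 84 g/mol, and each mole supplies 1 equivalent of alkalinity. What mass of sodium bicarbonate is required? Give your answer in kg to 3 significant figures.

(a) 12.1 kg; (b) 20.3 kg

(a) Volume: 1590 m³ = 1,590,000 L.
(a) [OCl⁻]/[HOCl] = 10^(pH − pKa) = 10^(8.17 − 7.54) = 4.266; fraction as HOCl = 1/(1 + 4.266) = 0.1899.
(a) Free chlorine required for 0.98 ppm HOCl: 0.98 / 0.1899 = 5.16 ppm.
(a) FC to add: 5.16 − 0.2 = 4.96 mg/L as Cl₂.
(a) Cl₂ equivalent: 4.96 mg/L × 1,590,000 L = 7887 g.
(a) Product at 65.1% available Cl: 7887 / 0.651 = 12,120 g.

(b) Alkalinity to add: (104 − 73) = 31 mg/L as CaCO₃ × 390,000 L = 12,090 g as CaCO₃.
(b) Equivalents: 12,090 g ÷ 50 g/eq = 241.8 eq.
(b) NaHCO₃ supplies 1 eq per mole → 241.8 mol.
(b) Mass: 241.8 mol × 84 g/mol = 20,310 g.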